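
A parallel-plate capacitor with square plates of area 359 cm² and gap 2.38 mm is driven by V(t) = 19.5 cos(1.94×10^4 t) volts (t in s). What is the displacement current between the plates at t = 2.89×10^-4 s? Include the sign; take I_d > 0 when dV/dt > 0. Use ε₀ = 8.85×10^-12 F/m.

3.16×10^-5 A

C = ε₀A/d = (8.85×10^-12)(0.0359)/(2.38×10^-3) = 1.335×10^-10 F. dV/dt = V₀ω·−sin(ωt); at ωt = 5.6066 rad this factor is 0.6261.
I_d = C dV/dt = (1.335×10^-10)(19.5)(1.94×10^4)(0.6261) = 3.16×10^-5 A.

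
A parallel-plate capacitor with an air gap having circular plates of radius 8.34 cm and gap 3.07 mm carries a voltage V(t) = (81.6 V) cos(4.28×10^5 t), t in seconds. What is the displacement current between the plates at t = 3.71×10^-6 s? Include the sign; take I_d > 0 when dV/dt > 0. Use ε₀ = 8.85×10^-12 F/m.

-2.20×10^-3 A

dE/dt = (V₀ω/d)·−sin(ωt) with ωt = 1.58788 rad: (81.6)(4.28×10^5)(-0.9999)/(3.07×10^-3) = -1.138×10^10 V/(m·s).
I_d = ε₀ A dE/dt = (8.85×10^-12)(0.02185)(-1.138×10^10) = -2.20×10^-3 A.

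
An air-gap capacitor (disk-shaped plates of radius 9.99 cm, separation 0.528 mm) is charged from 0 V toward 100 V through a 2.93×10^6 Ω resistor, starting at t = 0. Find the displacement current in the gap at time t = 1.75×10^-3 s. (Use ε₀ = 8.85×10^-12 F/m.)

1.10×10^-5 A

With C = ε₀A/d = (8.85×10^-12)(0.03135)/(5.28×10^-4) = 5.255×10^-10 F, the time constant is τ = RC = 1.540×10^-3 s, so t/τ = 1.136 and e^(−t/τ) = 0.3211.
I_d = I_cond = (V₀/R) e^(−t/τ) = (3.413×10^-5)(0.3211) = 1.10×10^-5 A.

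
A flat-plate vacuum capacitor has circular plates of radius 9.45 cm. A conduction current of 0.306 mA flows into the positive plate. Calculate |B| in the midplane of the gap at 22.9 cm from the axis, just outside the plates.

No conduction current crosses the gap, so I_d there equals the 3.06×10^-4 A in the leads.
With r > R the enclosed displacement current is the full I_d; B = μ₀ I_d / (2πr) = 2.67×10^-10 T.

2.67×10^-10 T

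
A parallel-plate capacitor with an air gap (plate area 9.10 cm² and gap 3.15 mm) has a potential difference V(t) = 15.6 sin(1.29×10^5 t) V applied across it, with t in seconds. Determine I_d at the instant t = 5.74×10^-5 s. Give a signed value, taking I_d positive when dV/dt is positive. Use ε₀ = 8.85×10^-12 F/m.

C = ε₀A/d = (8.85×10^-12)(9.10×10^-4)/(3.15×10^-3) = 2.557×10^-12 F. dV/dt = V₀ω·cos(ωt); at ωt = 7.4046 rad this factor is 0.4344.
I_d = C dV/dt = (2.557×10^-12)(15.6)(1.29×10^5)(0.4344) = 2.24×10^-6 A.

2.24×10^-6 A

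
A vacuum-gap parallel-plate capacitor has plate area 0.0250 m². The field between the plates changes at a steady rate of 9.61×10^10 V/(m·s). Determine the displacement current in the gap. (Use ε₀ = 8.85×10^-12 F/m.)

0.0213 A

The displacement current is ε₀ times dΦ_E/dt = ε₀ A dE/dt = (8.85×10^-12)(0.0250)(9.61×10^10) = 0.0213 A.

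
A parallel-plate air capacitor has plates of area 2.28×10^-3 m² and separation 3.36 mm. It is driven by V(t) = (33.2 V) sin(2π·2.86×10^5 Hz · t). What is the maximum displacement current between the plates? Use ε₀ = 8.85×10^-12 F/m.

(dE/dt)_max = V₀ω/d = 1.776×10^10 V/(m·s); ω = 2πf = 1.797×10^6 rad/s.
I_d,max = ε₀ A (dE/dt)_max = (8.85×10^-12)(2.28×10^-3)(1.776×10^10) = 3.58×10^-4 A.

3.58×10^-4 A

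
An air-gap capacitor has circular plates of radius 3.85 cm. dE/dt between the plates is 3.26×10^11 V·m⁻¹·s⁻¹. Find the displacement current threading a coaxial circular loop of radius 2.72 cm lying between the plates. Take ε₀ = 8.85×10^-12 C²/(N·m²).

Total displacement current: I_d = ε₀(πR²)(dE/dt) = (8.85×10^-12)(4.657×10^-3)(3.26×10^11) = 0.01344 A.
Through an area πr² the displacement current is I_d·(πr²/πR²) = I_d (r/R)² = 6.71×10^-3 A.

6.71×10^-3 A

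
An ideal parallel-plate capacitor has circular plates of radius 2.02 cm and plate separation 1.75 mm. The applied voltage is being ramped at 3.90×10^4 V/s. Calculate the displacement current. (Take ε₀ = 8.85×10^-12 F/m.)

C = ε₀A/d = (8.85×10^-12)(1.282×10^-3)/(1.75×10^-3) = 6.483×10^-12 F.
I_d = C dV/dt = (6.483×10^-12)(3.90×10^4) = 2.53×10^-7 A.

2.53×10^-7 A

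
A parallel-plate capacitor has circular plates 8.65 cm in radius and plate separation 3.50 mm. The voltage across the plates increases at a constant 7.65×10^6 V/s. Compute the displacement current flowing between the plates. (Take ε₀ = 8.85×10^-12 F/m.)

C = ε₀A/d = (8.85×10^-12)(0.02351)/(3.50×10^-3) = 5.945×10^-11 F.
I_d = C dV/dt = (5.945×10^-11)(7.65×10^6) = 4.55×10^-4 A.

4.55×10^-4 A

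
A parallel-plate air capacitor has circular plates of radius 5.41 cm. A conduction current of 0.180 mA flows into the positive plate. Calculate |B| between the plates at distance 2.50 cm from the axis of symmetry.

3.08×10^-10 T

By continuity the displacement current in the gap matches the conduction current: I_d = 1.80×10^-4 A.
For r < R the Ampère–Maxwell law gives B(2πr) = μ₀ I_d (r²/R²), so B = μ₀ I_d r/(2πR²) = (4π×10^-7)(1.80×10^-4)(0.0250)/(2π·0.0541²) = 3.08×10^-10 T.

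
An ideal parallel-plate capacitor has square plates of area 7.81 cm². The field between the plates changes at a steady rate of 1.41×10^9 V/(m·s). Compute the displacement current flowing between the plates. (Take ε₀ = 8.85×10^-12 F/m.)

I_d = ε₀ A (dE/dt) = (8.85×10^-12)(7.81×10^-4 m²)(1.41×10^9) = 9.75×10^-6 A.

9.75×10^-6 A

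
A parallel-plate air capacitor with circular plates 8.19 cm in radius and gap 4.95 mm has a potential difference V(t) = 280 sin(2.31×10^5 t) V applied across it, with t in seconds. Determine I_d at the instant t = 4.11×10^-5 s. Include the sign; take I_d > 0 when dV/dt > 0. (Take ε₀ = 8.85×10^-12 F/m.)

dV/dt = (280)(2.31×10^5)·cos(9.4941) = -6.452×10^7 V/s.
I_d = C dV/dt with C = ε₀A/d = (8.85×10^-12)(0.02107)/(4.95×10^-3) = 3.767×10^-11 F, so I_d = (3.767×10^-11)(-6.452×10^7) = -2.43×10^-3 A.

-2.43×10^-3 A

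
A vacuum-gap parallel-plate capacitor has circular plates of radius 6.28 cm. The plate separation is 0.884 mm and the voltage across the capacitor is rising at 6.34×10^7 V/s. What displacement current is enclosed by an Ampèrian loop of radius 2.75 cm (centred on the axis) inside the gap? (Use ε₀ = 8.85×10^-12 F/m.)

1.51×10^-3 A

dE/dt = (dV/dt)/d = 7.172×10^10 V/(m·s); I_d = ε₀(πR²)(dE/dt) = (8.85×10^-12)(0.01239)(7.172×10^10) = 7.864×10^-3 A.
Since J_d is uniform, the enclosed fraction is (r/R)² = 0.1918, giving I_d,enc = 1.51×10^-3 A.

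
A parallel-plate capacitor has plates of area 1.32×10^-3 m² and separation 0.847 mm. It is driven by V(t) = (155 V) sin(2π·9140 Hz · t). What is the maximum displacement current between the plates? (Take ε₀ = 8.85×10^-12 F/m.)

(dE/dt)_max = V₀ω/d = 1.051×10^10 V/(m·s); ω = 2πf = 5.743×10^4 rad/s.
I_d,max = ε₀ A (dE/dt)_max = (8.85×10^-12)(1.32×10^-3)(1.051×10^10) = 1.23×10^-4 A.

1.23×10^-4 A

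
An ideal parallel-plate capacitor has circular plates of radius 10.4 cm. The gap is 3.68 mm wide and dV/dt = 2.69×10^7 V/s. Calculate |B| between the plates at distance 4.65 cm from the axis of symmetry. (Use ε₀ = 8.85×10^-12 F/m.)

1.89×10^-9 T

I_d = C dV/dt with C = ε₀πR²/d = 8.172×10^-11 F, so I_d = (8.172×10^-11)(2.69×10^7) = 2.198×10^-3 A.
∮B·dl = μ₀ I_d,enc with I_d,enc = I_d r²/R² = 4.394×10^-4 A; so B = μ₀ I_d,enc/(2πr) = 1.89×10^-9 T.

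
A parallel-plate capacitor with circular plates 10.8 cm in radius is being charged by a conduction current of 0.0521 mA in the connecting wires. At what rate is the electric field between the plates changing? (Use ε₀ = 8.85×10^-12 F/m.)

1.61×10^8 V/(m·s)

The displacement current between the plates equals the conduction current, I_d = 0.0521 mA.
Inverting I_d = ε₀ A dE/dt gives dE/dt = 5.21×10^-5 / (8.85×10^-12 · 0.03664) = 1.61×10^8 V/(m·s).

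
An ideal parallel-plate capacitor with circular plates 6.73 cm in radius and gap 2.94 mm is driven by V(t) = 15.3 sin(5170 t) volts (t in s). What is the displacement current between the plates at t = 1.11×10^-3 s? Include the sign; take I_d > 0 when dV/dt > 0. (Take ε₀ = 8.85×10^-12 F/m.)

2.90×10^-6 A

dE/dt = (V₀ω/d)·cos(ωt) with ωt = 5.7387 rad: (15.3)(5170)(0.8554)/(2.94×10^-3) = 2.301×10^7 V/(m·s).
I_d = ε₀ A dE/dt = (8.85×10^-12)(0.01423)(2.301×10^7) = 2.90×10^-6 A.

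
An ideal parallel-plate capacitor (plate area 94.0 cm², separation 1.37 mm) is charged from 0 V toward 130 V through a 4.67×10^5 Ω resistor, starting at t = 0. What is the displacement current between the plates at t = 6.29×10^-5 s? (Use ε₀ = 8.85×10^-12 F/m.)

C = ε₀A/d = (8.85×10^-12)(9.40×10^-3)/(1.37×10^-3) = 6.072×10^-11 F, so τ = RC = 2.836×10^-5 s.
The conduction current is I(t) = (V₀/R) e^(−t/τ), and the displacement current between the plates equals it.
t/τ = 2.218; I_d = (130/4.67×10^5) · e^(−2.218) = (2.784×10^-4)(0.1088) = 3.03×10^-5 A.

3.03×10^-5 A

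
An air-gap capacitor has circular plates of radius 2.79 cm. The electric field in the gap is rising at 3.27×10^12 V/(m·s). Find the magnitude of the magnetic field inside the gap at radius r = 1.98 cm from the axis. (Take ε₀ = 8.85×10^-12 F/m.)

I_d = ε₀ dΦ_E/dt = ε₀ πR² (dE/dt) = (8.85×10^-12)(2.445×10^-3)(3.27×10^12) = 0.07076 A through the full plate area.
∮B·dl = μ₀ I_d,enc with I_d,enc = I_d r²/R² = 0.03564 A; so B = μ₀ I_d,enc/(2πr) = 3.60×10^-7 T.

3.60×10^-7 T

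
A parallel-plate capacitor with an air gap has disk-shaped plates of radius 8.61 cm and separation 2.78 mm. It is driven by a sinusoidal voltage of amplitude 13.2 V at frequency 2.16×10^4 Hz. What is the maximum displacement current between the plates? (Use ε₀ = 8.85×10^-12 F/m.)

1.33×10^-4 A

(dE/dt)_max = V₀ω/d = 6.443×10^8 V/(m·s); ω = 2πf = 1.357×10^5 rad/s.
I_d,max = ε₀ A (dE/dt)_max = (8.85×10^-12)(0.02329)(6.443×10^8) = 1.33×10^-4 A.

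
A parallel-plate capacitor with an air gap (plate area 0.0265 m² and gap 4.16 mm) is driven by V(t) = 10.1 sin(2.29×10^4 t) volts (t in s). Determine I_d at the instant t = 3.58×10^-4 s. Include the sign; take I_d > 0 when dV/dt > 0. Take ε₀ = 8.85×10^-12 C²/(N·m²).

-4.40×10^-6 A

dE/dt = (V₀ω/d)·cos(ωt) with ωt = 8.1982 rad: (10.1)(2.29×10^4)(-0.3375)/(4.16×10^-3) = -1.876×10^7 V/(m·s).
I_d = ε₀ A dE/dt = (8.85×10^-12)(0.0265)(-1.876×10^7) = -4.40×10^-6 A.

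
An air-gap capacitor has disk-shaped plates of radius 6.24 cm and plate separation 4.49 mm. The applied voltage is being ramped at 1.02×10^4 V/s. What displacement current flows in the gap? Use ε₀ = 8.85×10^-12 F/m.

C = ε₀A/d = (8.85×10^-12)(0.01223)/(4.49×10^-3) = 2.411×10^-11 F.
I_d = C dV/dt = (2.411×10^-11)(1.02×10^4) = 2.46×10^-7 A.

2.46×10^-7 A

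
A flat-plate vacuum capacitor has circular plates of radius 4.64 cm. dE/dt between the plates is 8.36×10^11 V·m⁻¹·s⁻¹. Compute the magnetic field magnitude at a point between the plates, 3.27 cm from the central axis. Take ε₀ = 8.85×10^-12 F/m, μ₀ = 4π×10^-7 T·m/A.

1.52×10^-7 T

I_d = ε₀ dΦ_E/dt = ε₀ πR² (dE/dt) = (8.85×10^-12)(6.764×10^-3)(8.36×10^11) = 0.05004 A through the full plate area.
∮B·dl = μ₀ I_d,enc with I_d,enc = I_d r²/R² = 0.02485 A; so B = μ₀ I_d,enc/(2πr) = 1.52×10^-7 T.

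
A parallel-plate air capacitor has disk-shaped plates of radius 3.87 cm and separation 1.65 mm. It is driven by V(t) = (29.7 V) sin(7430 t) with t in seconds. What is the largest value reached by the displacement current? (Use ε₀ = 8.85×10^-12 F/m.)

C = ε₀A/d = (8.85×10^-12)(4.705×10^-3)/(1.65×10^-3) = 2.524×10^-11 F; ω = 7430 rad/s.
I_d = C dV/dt, so |I_d|_max = C V₀ ω = (2.524×10^-11)(29.7)(7430) = 5.57×10^-6 A.

5.57×10^-6 A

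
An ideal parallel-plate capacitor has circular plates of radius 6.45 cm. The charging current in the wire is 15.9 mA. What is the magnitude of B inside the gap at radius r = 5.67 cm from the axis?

4.33×10^-8 T

Between the plates the displacement current equals the wire current: I_d = 15.9 mA = 0.0159 A.
An Ampèrian loop of radius r encloses a fraction (r/R)² of I_d. Then B·2πr = μ₀ I_d (r/R)², giving B = μ₀ I_d r/(2πR²) = 4.33×10^-8 T.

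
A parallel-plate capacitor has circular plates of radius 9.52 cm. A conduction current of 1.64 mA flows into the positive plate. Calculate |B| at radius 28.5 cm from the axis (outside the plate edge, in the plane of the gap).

1.15×10^-9 T

No conduction current crosses the gap, so I_d there equals the 1.64×10^-3 A in the leads.
For r ≥ R the full I_d is enclosed: B = μ₀ I_d/(2πr) = (4π×10^-7)(1.64×10^-3)/(2π·0.285) = 1.15×10^-9 T.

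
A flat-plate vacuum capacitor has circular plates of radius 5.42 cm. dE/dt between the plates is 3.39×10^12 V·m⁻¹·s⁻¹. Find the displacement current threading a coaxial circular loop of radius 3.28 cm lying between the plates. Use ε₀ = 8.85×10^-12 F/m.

0.101 A

Total displacement current: I_d = ε₀(πR²)(dE/dt) = (8.85×10^-12)(9.229×10^-3)(3.39×10^12) = 0.2769 A.
The field is uniform, so I_d,enc = I_d (r/R)² = (0.2769)(3.28/5.42)² = 0.101 A.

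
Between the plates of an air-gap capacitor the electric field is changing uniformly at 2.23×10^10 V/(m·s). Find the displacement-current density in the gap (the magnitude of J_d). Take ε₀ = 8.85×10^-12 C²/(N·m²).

J_d = ε₀ dE/dt = (8.85×10^-12)(2.23×10^10) = 0.197 A/m².

0.197 A/m²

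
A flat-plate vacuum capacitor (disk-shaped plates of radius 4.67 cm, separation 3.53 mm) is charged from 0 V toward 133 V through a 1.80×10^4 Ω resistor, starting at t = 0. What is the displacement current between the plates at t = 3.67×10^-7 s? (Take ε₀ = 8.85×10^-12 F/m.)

2.25×10^-3 A

C = ε₀A/d = (8.85×10^-12)(6.851×10^-3)/(3.53×10^-3) = 1.718×10^-11 F, so τ = RC = 3.092×10^-7 s.
The conduction current is I(t) = (V₀/R) e^(−t/τ), and the displacement current between the plates equals it.
t/τ = 1.187; I_d = (133/1.80×10^4) · e^(−1.187) = (7.389×10^-3)(0.3051) = 2.25×10^-3 A.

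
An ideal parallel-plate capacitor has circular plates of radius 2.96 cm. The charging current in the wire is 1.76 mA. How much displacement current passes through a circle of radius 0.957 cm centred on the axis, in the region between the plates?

1.84×10^-4 A

Between the plates the displacement current equals the wire current: I_d = 1.76 mA = 1.76×10^-3 A.
The field is uniform, so I_d,enc = I_d (r/R)² = (1.76×10^-3)(0.957/2.96)² = 1.84×10^-4 A.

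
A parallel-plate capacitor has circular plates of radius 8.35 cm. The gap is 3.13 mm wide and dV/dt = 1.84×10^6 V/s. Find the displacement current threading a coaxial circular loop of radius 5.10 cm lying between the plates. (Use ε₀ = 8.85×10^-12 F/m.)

4.25×10^-5 A

dE/dt = (dV/dt)/d = 5.879×10^8 V/(m·s); I_d = ε₀(πR²)(dE/dt) = (8.85×10^-12)(0.02190)(5.879×10^8) = 1.139×10^-4 A.
Through an area πr² the displacement current is I_d·(πr²/πR²) = I_d (r/R)² = 4.25×10^-5 A.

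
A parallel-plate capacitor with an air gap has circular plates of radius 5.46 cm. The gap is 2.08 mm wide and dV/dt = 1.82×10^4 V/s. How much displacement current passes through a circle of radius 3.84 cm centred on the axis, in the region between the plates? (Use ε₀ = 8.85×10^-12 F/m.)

3.59×10^-7 A

I_d = C dV/dt with C = ε₀πR²/d = 3.985×10^-11 F, so I_d = (3.985×10^-11)(1.82×10^4) = 7.253×10^-7 A.
Through an area πr² the displacement current is I_d·(πr²/πR²) = I_d (r/R)² = 3.59×10^-7 A.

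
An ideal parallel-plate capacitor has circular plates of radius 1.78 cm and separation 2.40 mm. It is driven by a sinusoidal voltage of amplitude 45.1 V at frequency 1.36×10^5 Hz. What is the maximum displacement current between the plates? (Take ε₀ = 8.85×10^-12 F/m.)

1.41×10^-4 A

C = ε₀A/d = (8.85×10^-12)(9.954×10^-4)/(2.40×10^-3) = 3.671×10^-12 F; ω = 2πf = 8.545×10^5 rad/s.
I_d = C dV/dt, so |I_d|_max = C V₀ ω = (3.671×10^-12)(45.1)(8.545×10^5) = 1.41×10^-4 A.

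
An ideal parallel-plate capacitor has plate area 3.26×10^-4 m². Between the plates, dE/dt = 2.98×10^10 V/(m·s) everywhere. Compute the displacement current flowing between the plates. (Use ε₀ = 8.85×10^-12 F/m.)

8.60×10^-5 A

With a uniform field, Φ_E = EA, so I_d = ε₀ A dE/dt = 8.60×10^-5 A.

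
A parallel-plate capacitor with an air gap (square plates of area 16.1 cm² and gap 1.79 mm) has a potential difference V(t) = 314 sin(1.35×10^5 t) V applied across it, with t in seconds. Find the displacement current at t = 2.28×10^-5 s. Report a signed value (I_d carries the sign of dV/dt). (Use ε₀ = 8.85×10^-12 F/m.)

dE/dt = (V₀ω/d)·cos(ωt) with ωt = 3.078 rad: (314)(1.35×10^5)(-0.9980)/(1.79×10^-3) = -2.363×10^10 V/(m·s).
I_d = ε₀ A dE/dt = (8.85×10^-12)(1.61×10^-3)(-2.363×10^10) = -3.37×10^-4 A.

-3.37×10^-4 A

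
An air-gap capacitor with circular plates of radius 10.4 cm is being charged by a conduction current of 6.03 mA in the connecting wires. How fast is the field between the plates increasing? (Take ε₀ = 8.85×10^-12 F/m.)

By continuity, I_d in the gap equals the 6.03 mA flowing in the wire.
Then dE/dt = I_d/(ε₀A) = 2.01×10^10 V/(m·s).

2.01×10^10 V/(m·s)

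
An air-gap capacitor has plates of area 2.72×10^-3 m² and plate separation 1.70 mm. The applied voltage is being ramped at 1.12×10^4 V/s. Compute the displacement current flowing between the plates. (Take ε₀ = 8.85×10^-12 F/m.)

1.59×10^-7 A

C = ε₀A/d = (8.85×10^-12)(2.72×10^-3)/(1.70×10^-3) = 1.416×10^-11 F.
I_d = C dV/dt = (1.416×10^-11)(1.12×10^4) = 1.59×10^-7 A.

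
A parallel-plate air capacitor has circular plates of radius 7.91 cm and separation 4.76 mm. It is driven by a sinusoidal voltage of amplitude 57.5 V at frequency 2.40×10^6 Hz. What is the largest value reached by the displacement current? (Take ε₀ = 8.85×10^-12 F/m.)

0.0317 A

(dE/dt)_max = V₀ω/d = 1.822×10^11 V/(m·s); ω = 2πf = 1.508×10^7 rad/s.
I_d,max = ε₀ A (dE/dt)_max = (8.85×10^-12)(0.01966)(1.822×10^11) = 0.0317 A.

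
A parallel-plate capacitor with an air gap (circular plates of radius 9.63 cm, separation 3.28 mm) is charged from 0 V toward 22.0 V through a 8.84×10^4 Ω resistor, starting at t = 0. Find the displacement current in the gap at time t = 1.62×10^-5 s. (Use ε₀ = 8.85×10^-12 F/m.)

2.42×10^-5 A

With C = ε₀A/d = (8.85×10^-12)(0.02913)/(3.28×10^-3) = 7.860×10^-11 F, the time constant is τ = RC = 6.948×10^-6 s, so t/τ = 2.332 and e^(−t/τ) = 0.09710.
I_d = I_cond = (V₀/R) e^(−t/τ) = (2.489×10^-4)(0.09710) = 2.42×10^-5 A.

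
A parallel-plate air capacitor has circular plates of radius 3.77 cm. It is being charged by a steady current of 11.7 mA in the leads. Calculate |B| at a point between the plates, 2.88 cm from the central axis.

Between the plates the displacement current equals the wire current: I_d = 11.7 mA = 0.0117 A.
∮B·dl = μ₀ I_d,enc with I_d,enc = I_d r²/R² = 6.828×10^-3 A; so B = μ₀ I_d,enc/(2πr) = 4.74×10^-8 T.

4.74×10^-8 T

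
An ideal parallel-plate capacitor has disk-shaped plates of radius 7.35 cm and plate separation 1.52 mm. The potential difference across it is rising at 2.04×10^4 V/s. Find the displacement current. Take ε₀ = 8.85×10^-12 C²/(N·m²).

The field between the plates is E = V/d, so dE/dt = (2.04×10^4)/(1.52×10^-3 m) = 1.342×10^7 V/(m·s).
I_d = ε₀ A (dE/dt) = (8.85×10^-12)(0.01697)(1.342×10^7) = 2.02×10^-6 A.

2.02×10^-6 A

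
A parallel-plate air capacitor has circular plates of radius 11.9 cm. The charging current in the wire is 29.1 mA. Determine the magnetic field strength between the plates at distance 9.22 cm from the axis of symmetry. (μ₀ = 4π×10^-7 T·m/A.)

Between the plates the displacement current equals the wire current: I_d = 29.1 mA = 0.0291 A.
An Ampèrian loop of radius r encloses a fraction (r/R)² of I_d. Then B·2πr = μ₀ I_d (r/R)², giving B = μ₀ I_d r/(2πR²) = 3.79×10^-8 T.

3.79×10^-8 T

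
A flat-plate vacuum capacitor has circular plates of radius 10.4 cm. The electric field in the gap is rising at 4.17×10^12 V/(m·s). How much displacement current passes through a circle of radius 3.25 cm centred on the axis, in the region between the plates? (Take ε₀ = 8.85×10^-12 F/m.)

0.122 A

I_d = ε₀ dΦ_E/dt = ε₀ πR² (dE/dt) = (8.85×10^-12)(0.03398)(4.17×10^12) = 1.254 A through the full plate area.
Through an area πr² the displacement current is I_d·(πr²/πR²) = I_d (r/R)² = 0.122 A.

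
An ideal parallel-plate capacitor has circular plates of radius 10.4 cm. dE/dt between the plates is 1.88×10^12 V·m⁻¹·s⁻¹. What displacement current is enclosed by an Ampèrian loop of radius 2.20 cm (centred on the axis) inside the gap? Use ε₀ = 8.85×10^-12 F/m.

0.0253 A

I_d = ε₀ dΦ_E/dt = ε₀ πR² (dE/dt) = (8.85×10^-12)(0.03398)(1.88×10^12) = 0.5654 A through the full plate area.
Through an area πr² the displacement current is I_d·(πr²/πR²) = I_d (r/R)² = 0.0253 A.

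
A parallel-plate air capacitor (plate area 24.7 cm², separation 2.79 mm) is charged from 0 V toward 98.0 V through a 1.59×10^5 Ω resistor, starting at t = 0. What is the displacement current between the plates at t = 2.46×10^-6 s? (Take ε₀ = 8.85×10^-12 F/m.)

With C = ε₀A/d = (8.85×10^-12)(2.47×10^-3)/(2.79×10^-3) = 7.835×10^-12 F, the time constant is τ = RC = 1.246×10^-6 s, so t/τ = 1.974 and e^(−t/τ) = 0.1389.
I_d = I_cond = (V₀/R) e^(−t/τ) = (6.164×10^-4)(0.1389) = 8.56×10^-5 A.

8.56×10^-5 A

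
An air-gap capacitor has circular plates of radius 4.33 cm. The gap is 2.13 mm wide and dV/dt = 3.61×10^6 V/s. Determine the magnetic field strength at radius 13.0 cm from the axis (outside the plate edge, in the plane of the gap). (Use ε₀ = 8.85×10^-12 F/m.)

1.36×10^-10 T

With E = V/d, dE/dt = 1.695×10^9 V/(m·s) and πR² = 5.890×10^-3 m², giving I_d = ε₀ πR² dE/dt = 8.835×10^-5 A.
Outside the plates the loop encloses all of I_d, so B·2πr = μ₀ I_d and B = 1.36×10^-10 T.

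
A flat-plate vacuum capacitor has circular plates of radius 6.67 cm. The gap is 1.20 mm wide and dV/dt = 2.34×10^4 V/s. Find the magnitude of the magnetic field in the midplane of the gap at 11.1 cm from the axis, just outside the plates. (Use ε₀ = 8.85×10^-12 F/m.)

dE/dt = (dV/dt)/d = 1.950×10^7 V/(m·s); I_d = ε₀(πR²)(dE/dt) = (8.85×10^-12)(0.01398)(1.950×10^7) = 2.413×10^-6 A.
With r > R the enclosed displacement current is the full I_d; B = μ₀ I_d / (2πr) = 4.35×10^-12 T.

4.35×10^-12 T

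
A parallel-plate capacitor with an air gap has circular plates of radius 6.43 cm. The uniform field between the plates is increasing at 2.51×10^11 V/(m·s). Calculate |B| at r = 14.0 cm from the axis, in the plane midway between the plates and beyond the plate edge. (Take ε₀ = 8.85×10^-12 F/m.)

I_d = ε₀ dΦ_E/dt = ε₀ πR² (dE/dt) = (8.85×10^-12)(0.01299)(2.51×10^11) = 0.02886 A through the full plate area.
With r > R the enclosed displacement current is the full I_d; B = μ₀ I_d / (2πr) = 4.12×10^-8 T.

4.12×10^-8 T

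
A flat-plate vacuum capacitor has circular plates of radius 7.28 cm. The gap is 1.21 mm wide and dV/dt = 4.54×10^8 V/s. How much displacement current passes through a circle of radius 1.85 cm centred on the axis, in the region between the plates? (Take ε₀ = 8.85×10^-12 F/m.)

3.57×10^-3 A

dE/dt = (dV/dt)/d = 3.752×10^11 V/(m·s); I_d = ε₀(πR²)(dE/dt) = (8.85×10^-12)(0.01665)(3.752×10^11) = 0.05529 A.
Since J_d is uniform, the enclosed fraction is (r/R)² = 0.06458, giving I_d,enc = 3.57×10^-3 A.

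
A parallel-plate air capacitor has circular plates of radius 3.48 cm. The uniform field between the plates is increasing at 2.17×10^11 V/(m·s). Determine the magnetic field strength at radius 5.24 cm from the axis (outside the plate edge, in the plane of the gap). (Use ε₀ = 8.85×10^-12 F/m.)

I_d = ε₀ dΦ_E/dt = ε₀ πR² (dE/dt) = (8.85×10^-12)(3.805×10^-3)(2.17×10^11) = 7.307×10^-3 A through the full plate area.
With r > R the enclosed displacement current is the full I_d; B = μ₀ I_d / (2πr) = 2.79×10^-8 T.

2.79×10^-8 T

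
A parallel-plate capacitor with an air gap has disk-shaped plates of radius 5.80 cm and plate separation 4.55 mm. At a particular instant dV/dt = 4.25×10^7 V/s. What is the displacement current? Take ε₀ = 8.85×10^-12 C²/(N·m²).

E = V/d so dE/dt = (dV/dt)/d = 9.341×10^9 V/(m·s), and I_d = ε₀ A dE/dt = (8.85×10^-12)(0.01057)(9.341×10^9) = 8.74×10^-4 A.

8.74×10^-4 A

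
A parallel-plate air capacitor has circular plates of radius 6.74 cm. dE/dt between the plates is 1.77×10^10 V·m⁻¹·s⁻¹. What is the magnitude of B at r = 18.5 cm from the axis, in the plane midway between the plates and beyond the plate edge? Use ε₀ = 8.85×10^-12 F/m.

I_d = ε₀ dΦ_E/dt = ε₀ πR² (dE/dt) = (8.85×10^-12)(0.01427)(1.77×10^10) = 2.235×10^-3 A through the full plate area.
For r ≥ R the full I_d is enclosed: B = μ₀ I_d/(2πr) = (4π×10^-7)(2.235×10^-3)/(2π·0.185) = 2.42×10^-9 T.

2.42×10^-9 T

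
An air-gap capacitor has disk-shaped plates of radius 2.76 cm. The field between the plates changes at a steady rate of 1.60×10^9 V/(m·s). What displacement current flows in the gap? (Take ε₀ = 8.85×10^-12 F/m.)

The displacement current is ε₀ times dΦ_E/dt = ε₀ A dE/dt = (8.85×10^-12)(2.393×10^-3)(1.60×10^9) = 3.39×10^-5 A.

3.39×10^-5 A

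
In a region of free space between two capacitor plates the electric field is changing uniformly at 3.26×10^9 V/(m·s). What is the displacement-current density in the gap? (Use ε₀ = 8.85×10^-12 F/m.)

J_d = ε₀ dE/dt = (8.85×10^-12)(3.26×10^9) = 0.0289 A/m².

0.0289 A/m²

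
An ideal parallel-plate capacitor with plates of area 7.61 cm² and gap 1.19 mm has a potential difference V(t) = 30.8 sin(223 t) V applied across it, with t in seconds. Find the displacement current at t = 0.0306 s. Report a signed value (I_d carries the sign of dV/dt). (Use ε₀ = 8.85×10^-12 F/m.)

3.33×10^-8 A

dV/dt = (30.8)(223)·cos(6.8238) = 5889 V/s.
I_d = C dV/dt with C = ε₀A/d = (8.85×10^-12)(7.61×10^-4)/(1.19×10^-3) = 5.660×10^-12 F, so I_d = (5.660×10^-12)(5889) = 3.33×10^-8 A.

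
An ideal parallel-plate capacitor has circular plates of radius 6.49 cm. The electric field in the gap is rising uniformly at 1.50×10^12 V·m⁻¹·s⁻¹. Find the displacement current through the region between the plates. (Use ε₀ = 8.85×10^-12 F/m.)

With a uniform field, Φ_E = EA, so I_d = ε₀ A dE/dt = 0.176 A.

0.176 A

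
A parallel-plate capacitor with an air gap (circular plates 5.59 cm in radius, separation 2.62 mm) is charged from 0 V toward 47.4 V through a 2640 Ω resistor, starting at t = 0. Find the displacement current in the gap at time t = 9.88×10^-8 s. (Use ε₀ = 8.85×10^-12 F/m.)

With C = ε₀A/d = (8.85×10^-12)(9.817×10^-3)/(2.62×10^-3) = 3.316×10^-11 F, the time constant is τ = RC = 8.754×10^-8 s, so t/τ = 1.129 and e^(−t/τ) = 0.3234.
I_d = I_cond = (V₀/R) e^(−t/τ) = (0.01795)(0.3234) = 5.81×10^-3 A.

5.81×10^-3 A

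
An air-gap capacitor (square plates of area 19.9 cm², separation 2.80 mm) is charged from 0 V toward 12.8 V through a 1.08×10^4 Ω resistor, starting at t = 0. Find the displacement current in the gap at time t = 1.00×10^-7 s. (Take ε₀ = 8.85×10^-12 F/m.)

2.72×10^-4 A

C = ε₀A/d = (8.85×10^-12)(1.99×10^-3)/(2.80×10^-3) = 6.290×10^-12 F, so τ = RC = 6.793×10^-8 s.
The conduction current is I(t) = (V₀/R) e^(−t/τ), and the displacement current between the plates equals it.
t/τ = 1.472; I_d = (12.8/1.08×10^4) · e^(−1.472) = (1.185×10^-3)(0.2295) = 2.72×10^-4 A.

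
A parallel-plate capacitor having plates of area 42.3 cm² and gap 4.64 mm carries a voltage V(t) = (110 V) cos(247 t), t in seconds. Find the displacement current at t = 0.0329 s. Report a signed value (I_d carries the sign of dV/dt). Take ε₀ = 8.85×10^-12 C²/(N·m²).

dE/dt = (V₀ω/d)·−sin(ωt) with ωt = 8.1263 rad: (110)(247)(-0.9631)/(4.64×10^-3) = -5.640×10^6 V/(m·s).
I_d = ε₀ A dE/dt = (8.85×10^-12)(4.23×10^-3)(-5.640×10^6) = -2.11×10^-7 A.

-2.11×10^-7 A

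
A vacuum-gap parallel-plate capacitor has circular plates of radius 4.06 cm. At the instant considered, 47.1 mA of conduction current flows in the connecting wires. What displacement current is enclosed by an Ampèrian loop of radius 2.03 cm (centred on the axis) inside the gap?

0.0118 A

Between the plates the displacement current equals the wire current: I_d = 47.1 mA = 0.0471 A.
Through an area πr² the displacement current is I_d·(πr²/πR²) = I_d (r/R)² = 0.0118 A.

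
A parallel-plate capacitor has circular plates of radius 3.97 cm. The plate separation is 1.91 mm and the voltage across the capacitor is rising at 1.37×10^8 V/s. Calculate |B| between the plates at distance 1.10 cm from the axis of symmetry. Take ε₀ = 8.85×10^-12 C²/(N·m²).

4.39×10^-9 T

dE/dt = (dV/dt)/d = 7.173×10^10 V/(m·s); I_d = ε₀(πR²)(dE/dt) = (8.85×10^-12)(4.951×10^-3)(7.173×10^10) = 3.143×10^-3 A.
For r < R the Ampère–Maxwell law gives B(2πr) = μ₀ I_d (r²/R²), so B = μ₀ I_d r/(2πR²) = (4π×10^-7)(3.143×10^-3)(0.0110)/(2π·0.0397²) = 4.39×10^-9 T.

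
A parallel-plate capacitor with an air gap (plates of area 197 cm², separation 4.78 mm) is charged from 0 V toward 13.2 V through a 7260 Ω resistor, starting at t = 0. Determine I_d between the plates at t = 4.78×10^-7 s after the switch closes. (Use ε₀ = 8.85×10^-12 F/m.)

2.99×10^-4 A

C = ε₀A/d = (8.85×10^-12)(0.0197)/(4.78×10^-3) = 3.647×10^-11 F and τ = RC = 2.648×10^-7 s. I_d in the gap equals the RC charging current.
I_d(t) = (V₀/R) e^(−t/τ) = 1.818×10^-3 · e^(−1.805) = 2.99×10^-4 A.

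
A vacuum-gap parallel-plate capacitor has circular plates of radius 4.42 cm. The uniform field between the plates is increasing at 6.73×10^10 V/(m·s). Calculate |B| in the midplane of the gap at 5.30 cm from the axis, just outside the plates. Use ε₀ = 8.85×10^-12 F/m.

Through the whole plate area (πR² = 6.138×10^-3 m²), I_d = ε₀ πR² dE/dt = 3.656×10^-3 A.
Outside the plates the loop encloses all of I_d, so B·2πr = μ₀ I_d and B = 1.38×10^-8 T.

1.38×10^-8 T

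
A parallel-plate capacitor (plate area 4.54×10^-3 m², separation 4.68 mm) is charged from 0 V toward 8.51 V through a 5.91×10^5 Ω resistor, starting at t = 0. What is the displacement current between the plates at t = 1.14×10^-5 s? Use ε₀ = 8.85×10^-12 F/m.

1.52×10^-6 A

With C = ε₀A/d = (8.85×10^-12)(4.54×10^-3)/(4.68×10^-3) = 8.585×10^-12 F, the time constant is τ = RC = 5.074×10^-6 s, so t/τ = 2.247 and e^(−t/τ) = 0.1057.
I_d = I_cond = (V₀/R) e^(−t/τ) = (1.440×10^-5)(0.1057) = 1.52×10^-6 A.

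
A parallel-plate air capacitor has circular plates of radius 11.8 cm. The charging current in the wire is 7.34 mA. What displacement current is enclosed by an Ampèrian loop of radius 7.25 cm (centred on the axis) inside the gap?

2.77×10^-3 A

Between the plates the displacement current equals the wire current: I_d = 7.34 mA = 7.34×10^-3 A.
Since J_d is uniform, the enclosed fraction is (r/R)² = 0.3775, giving I_d,enc = 2.77×10^-3 A.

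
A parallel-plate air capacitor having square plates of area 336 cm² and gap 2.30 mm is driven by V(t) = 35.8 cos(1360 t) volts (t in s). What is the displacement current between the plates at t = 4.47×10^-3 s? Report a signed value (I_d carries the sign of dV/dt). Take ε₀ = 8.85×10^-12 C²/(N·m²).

C = ε₀A/d = (8.85×10^-12)(0.0336)/(2.30×10^-3) = 1.293×10^-10 F. dV/dt = V₀ω·−sin(ωt); at ωt = 6.0792 rad this factor is 0.2026.
I_d = C dV/dt = (1.293×10^-10)(35.8)(1360)(0.2026) = 1.28×10^-6 A.

1.28×10^-6 A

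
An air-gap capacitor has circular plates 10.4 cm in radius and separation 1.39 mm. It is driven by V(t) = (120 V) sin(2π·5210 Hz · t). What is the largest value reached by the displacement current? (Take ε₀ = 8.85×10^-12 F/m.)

(dE/dt)_max = V₀ω/d = 2.826×10^9 V/(m·s); ω = 2πf = 3.274×10^4 rad/s.
I_d,max = ε₀ A (dE/dt)_max = (8.85×10^-12)(0.03398)(2.826×10^9) = 8.50×10^-4 A.

8.50×10^-4 A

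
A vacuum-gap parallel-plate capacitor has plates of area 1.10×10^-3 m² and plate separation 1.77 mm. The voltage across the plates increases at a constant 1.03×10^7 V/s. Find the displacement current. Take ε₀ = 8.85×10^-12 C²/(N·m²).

The displacement current equals the charging current C dV/dt. With C = ε₀A/d = (8.85×10^-12)(1.10×10^-3)/(1.77×10^-3) = 5.500×10^-12 F, I_d = (5.500×10^-12)(1.03×10^7) = 5.67×10^-5 A.

5.67×10^-5 A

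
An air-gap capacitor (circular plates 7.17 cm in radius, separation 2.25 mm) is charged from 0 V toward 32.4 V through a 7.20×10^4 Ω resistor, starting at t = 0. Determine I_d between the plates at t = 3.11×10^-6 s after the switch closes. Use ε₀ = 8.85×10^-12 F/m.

2.28×10^-4 A

C = ε₀A/d = (8.85×10^-12)(0.01615)/(2.25×10^-3) = 6.352×10^-11 F and τ = RC = 4.573×10^-6 s. I_d in the gap equals the RC charging current.
I_d(t) = (V₀/R) e^(−t/τ) = 4.500×10^-4 · e^(−0.6801) = 2.28×10^-4 A.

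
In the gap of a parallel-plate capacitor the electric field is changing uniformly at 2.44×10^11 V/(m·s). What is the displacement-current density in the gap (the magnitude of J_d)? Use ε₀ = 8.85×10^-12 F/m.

J_d = ε₀ dE/dt = (8.85×10^-12)(2.44×10^11) = 2.16 A/m².

2.16 A/m²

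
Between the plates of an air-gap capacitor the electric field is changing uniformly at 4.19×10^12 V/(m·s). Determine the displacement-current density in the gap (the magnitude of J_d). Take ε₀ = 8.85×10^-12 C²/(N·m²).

37.1 A/m²

The displacement-current density is ε₀ ∂E/∂t = (8.85×10^-12)(4.19×10^12) = 37.1 A/m².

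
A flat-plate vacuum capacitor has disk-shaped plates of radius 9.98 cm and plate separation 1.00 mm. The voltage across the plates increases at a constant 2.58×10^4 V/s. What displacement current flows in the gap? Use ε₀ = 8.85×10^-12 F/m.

7.14×10^-6 A

The displacement current equals the charging current C dV/dt. With C = ε₀A/d = (8.85×10^-12)(0.03129)/(1.00×10^-3) = 2.769×10^-10 F, I_d = (2.769×10^-10)(2.58×10^4) = 7.14×10^-6 A.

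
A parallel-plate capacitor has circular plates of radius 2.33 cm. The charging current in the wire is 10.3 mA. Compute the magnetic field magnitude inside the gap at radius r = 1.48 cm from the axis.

5.62×10^-8 T

By continuity the displacement current in the gap matches the conduction current: I_d = 0.0103 A.
An Ampèrian loop of radius r encloses a fraction (r/R)² of I_d. Then B·2πr = μ₀ I_d (r/R)², giving B = μ₀ I_d r/(2πR²) = 5.62×10^-8 T.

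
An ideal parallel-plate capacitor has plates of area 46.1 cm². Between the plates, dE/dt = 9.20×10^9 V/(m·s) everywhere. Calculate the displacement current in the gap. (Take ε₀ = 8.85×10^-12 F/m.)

3.75×10^-4 A

The displacement current is ε₀ times dΦ_E/dt = ε₀ A dE/dt = (8.85×10^-12)(4.61×10^-3)(9.20×10^9) = 3.75×10^-4 A.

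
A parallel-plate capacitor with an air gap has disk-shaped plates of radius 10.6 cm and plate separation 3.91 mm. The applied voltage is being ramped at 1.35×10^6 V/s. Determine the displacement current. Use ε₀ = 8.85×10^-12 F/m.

1.08×10^-4 A

C = ε₀A/d = (8.85×10^-12)(0.03530)/(3.91×10^-3) = 7.990×10^-11 F.
I_d = C dV/dt = (7.990×10^-11)(1.35×10^6) = 1.08×10^-4 A.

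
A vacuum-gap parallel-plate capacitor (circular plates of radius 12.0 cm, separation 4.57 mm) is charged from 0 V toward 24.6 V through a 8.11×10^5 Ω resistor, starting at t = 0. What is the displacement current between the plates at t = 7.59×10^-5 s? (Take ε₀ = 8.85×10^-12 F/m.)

1.04×10^-5 A

C = ε₀A/d = (8.85×10^-12)(0.04524)/(4.57×10^-3) = 8.761×10^-11 F, so τ = RC = 7.105×10^-5 s.
The conduction current is I(t) = (V₀/R) e^(−t/τ), and the displacement current between the plates equals it.
t/τ = 1.068; I_d = (24.6/8.11×10^5) · e^(−1.068) = (3.033×10^-5)(0.3437) = 1.04×10^-5 A.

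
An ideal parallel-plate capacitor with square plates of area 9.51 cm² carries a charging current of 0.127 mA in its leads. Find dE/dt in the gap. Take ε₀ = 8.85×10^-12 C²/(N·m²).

By continuity, I_d in the gap equals the 0.127 mA flowing in the wire.
Since I_d = ε₀ A dE/dt, dE/dt = I_d/(ε₀A) = (1.27×10^-4)/((8.85×10^-12)(9.51×10^-4)) = 1.51×10^10 V/(m·s).

1.51×10^10 V/(m·s)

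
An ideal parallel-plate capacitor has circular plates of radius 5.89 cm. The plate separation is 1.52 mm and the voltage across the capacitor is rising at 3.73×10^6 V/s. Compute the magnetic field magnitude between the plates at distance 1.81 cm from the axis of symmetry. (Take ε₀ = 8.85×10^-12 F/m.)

2.47×10^-10 T

I_d = C dV/dt with C = ε₀πR²/d = 6.346×10^-11 F, so I_d = (6.346×10^-11)(3.73×10^6) = 2.367×10^-4 A.
∮B·dl = μ₀ I_d,enc with I_d,enc = I_d r²/R² = 2.235×10^-5 A; so B = μ₀ I_d,enc/(2πr) = 2.47×10^-10 T.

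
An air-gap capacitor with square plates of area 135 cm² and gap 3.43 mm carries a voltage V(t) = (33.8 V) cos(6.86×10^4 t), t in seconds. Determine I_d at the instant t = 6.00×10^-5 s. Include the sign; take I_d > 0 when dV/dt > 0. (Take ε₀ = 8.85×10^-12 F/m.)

6.68×10^-5 A

dV/dt = (33.8)(6.86×10^4)·−sin(4.116) = 1.918×10^6 V/s.
I_d = C dV/dt with C = ε₀A/d = (8.85×10^-12)(0.0135)/(3.43×10^-3) = 3.483×10^-11 F, so I_d = (3.483×10^-11)(1.918×10^6) = 6.68×10^-5 A.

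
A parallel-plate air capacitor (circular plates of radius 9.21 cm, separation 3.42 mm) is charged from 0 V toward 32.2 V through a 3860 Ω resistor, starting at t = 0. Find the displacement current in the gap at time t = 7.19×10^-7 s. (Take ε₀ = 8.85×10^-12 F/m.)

C = ε₀A/d = (8.85×10^-12)(0.02665)/(3.42×10^-3) = 6.896×10^-11 F, so τ = RC = 2.662×10^-7 s.
The conduction current is I(t) = (V₀/R) e^(−t/τ), and the displacement current between the plates equals it.
t/τ = 2.701; I_d = (32.2/3860) · e^(−2.701) = (8.342×10^-3)(0.06714) = 5.60×10^-4 A.

5.60×10^-4 A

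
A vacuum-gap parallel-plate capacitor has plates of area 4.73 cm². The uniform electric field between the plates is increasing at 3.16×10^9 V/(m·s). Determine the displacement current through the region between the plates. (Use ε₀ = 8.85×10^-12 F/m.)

The displacement current is ε₀ times dΦ_E/dt = ε₀ A dE/dt = (8.85×10^-12)(4.73×10^-4)(3.16×10^9) = 1.32×10^-5 A.

1.32×10^-5 A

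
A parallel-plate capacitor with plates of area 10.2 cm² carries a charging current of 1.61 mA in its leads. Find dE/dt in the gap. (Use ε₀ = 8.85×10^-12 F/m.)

The displacement current between the plates equals the conduction current, I_d = 1.61 mA.
Inverting I_d = ε₀ A dE/dt gives dE/dt = 1.61×10^-3 / (8.85×10^-12 · 1.02×10^-3) = 1.78×10^11 V/(m·s).

1.78×10^11 V/(m·s)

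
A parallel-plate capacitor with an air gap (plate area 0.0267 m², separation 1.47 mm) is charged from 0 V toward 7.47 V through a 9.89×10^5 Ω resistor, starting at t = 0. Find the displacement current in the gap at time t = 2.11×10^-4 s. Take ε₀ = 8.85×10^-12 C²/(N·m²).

C = ε₀A/d = (8.85×10^-12)(0.0267)/(1.47×10^-3) = 1.607×10^-10 F, so τ = RC = 1.589×10^-4 s.
The conduction current is I(t) = (V₀/R) e^(−t/τ), and the displacement current between the plates equals it.
t/τ = 1.328; I_d = (7.47/9.89×10^5) · e^(−1.328) = (7.553×10^-6)(0.2650) = 2.00×10^-6 A.

2.00×10^-6 A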